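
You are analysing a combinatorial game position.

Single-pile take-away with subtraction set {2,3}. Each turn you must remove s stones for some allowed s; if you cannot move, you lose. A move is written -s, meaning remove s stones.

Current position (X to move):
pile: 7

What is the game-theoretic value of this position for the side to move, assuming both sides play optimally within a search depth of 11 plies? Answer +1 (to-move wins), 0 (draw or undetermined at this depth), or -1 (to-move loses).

ply 1, X at 7 | -2=+1→5*; -3=-1→4
ply 2, O at 5 | -2=-1→3*; -3=-1→2
ply 3, X at 3 | -2=+1→1*; -3=+1→0
ply 4: 1 is terminal -1 (O); from 7 depth 11

value(7, X) = +1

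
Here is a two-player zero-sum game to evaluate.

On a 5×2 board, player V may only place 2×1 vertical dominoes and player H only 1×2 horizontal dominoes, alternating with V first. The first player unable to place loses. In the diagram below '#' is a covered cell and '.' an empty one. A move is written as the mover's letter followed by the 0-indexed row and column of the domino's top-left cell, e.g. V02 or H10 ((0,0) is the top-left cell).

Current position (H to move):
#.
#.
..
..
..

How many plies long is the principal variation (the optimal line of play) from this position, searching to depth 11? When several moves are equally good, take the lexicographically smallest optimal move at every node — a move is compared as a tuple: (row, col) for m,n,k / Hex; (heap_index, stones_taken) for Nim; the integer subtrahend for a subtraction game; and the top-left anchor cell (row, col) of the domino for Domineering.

ply 1, H at #./#./../../.. | H20=-1→#./#./##/../..; H30=+1→#./#./../##/..*; H40=-1→#./#./../../##
ply 2, V at #./#./../##/.. | V01=-1→##/##/../##/..*; V11=-1→#./##/.#/##/..
ply 3, H at ##/##/../##/.. | H20=+1→##/##/##/##/..*; H40=+1→##/##/../##/##
ply 4: ##/##/##/##/.. is terminal -1 (V); from #./#./../../.. depth 11

PV length from [#./#./../../..]: 3 plies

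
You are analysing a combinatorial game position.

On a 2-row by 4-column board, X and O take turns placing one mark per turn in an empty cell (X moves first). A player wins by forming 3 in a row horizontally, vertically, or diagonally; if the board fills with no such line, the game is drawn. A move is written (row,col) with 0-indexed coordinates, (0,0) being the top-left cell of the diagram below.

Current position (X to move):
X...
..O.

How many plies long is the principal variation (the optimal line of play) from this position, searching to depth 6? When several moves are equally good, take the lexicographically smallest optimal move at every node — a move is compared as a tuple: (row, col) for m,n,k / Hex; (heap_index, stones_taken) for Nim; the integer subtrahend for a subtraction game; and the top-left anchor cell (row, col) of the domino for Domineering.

ply 1, X at X.../..O. | (0,1)=+0→XX../..O.*; (0,2)=+0→X.X./..O.; (0,3)=-1→X..X/..O.; (1,0)=+0→X.../X.O.; (1,1)=+0→X.../.XO.; (1,3)=+0→X.../..OX
ply 2, O at XX../..O. | (0,2)=+0→XXO./..O.*; (0,3)=-1→XX.O/..O.; (1,0)=-1→XX../O.O.; (1,1)=-1→XX../.OO.; (1,3)=-1→XX../..OO
ply 3, X at XXO./..O. | (0,3)=-1→XXOX/..O.; (1,0)=+0→XXO./X.O.*; (1,1)=+0→XXO./.XO.; (1,3)=+0→XXO./..OX
ply 4, O at XXO./X.O. | (0,3)=+0→XXOO/X.O.*; (1,1)=+0→XXO./XOO.; (1,3)=+0→XXO./X.OO
ply 5, X at XXOO/X.O. | (1,1)=+0→XXOO/XXO.*; (1,3)=+0→XXOO/X.OX
ply 6, O at XXOO/XXO. | (1,3)=+0→XXOO/XXOO*
ply 7: XXOO/XXOO is terminal +0 (X); from X.../..O. depth 6

PV length from [X.../..O.]: 6 plies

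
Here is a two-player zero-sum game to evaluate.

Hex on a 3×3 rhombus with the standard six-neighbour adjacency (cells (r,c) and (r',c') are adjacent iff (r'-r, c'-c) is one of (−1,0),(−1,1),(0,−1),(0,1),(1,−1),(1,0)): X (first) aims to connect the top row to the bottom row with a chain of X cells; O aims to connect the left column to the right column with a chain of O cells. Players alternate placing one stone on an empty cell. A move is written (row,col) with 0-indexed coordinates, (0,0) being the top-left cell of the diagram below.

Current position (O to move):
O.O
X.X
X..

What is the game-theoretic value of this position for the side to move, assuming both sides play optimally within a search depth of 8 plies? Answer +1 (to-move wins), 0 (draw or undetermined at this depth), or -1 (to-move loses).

p1 O@[O.O/X.X/X..]: (0,1)[OOO/X.X/X..]+1* (1,1)[O.O/XOX/X..]-1 (2,1)[O.O/X.X/XO.]-1 (2,2)[O.O/X.X/X.O]-1
p2 X@[OOO/X.X/X..] terminal -1; root [O.O/X.X/X..] d8

value(O.O/X.X/X.., O) = +1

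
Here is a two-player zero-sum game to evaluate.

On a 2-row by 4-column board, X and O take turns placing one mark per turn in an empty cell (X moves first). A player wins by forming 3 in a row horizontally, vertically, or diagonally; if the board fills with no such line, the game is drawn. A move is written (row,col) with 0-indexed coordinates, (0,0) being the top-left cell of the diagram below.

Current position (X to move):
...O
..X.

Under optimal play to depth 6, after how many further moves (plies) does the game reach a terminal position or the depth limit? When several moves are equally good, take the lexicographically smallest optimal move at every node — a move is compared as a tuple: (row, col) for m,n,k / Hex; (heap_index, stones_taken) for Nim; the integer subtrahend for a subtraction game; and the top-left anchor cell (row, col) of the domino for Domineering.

ply 1, X at ...O/..X. | (0,0)=+0→X..O/..X.; (0,1)=+0→.X.O/..X.; (0,2)=+0→..XO/..X.; (1,0)=+0→...O/X.X.; (1,1)=+1→...O/.XX.*; (1,3)=+0→...O/..XX
ply 2, O at ...O/.XX. | (0,0)=-1→O..O/.XX.*; (0,1)=-1→.O.O/.XX.; (0,2)=-1→..OO/.XX.; (1,0)=-1→...O/OXX.; (1,3)=-1→...O/.XXO
ply 3, X at O..O/.XX. | (0,1)=+1→OX.O/.XX.*; (0,2)=+1→O.XO/.XX.; (1,0)=+1→O..O/XXX.; (1,3)=+1→O..O/.XXX
ply 4, O at OX.O/.XX. | (0,2)=-1→OXOO/.XX.*; (1,0)=-1→OX.O/OXX.; (1,3)=-1→OX.O/.XXO
ply 5, X at OXOO/.XX. | (1,0)=+1→OXOO/XXX.*; (1,3)=+1→OXOO/.XXX
ply 6: OXOO/XXX. is terminal -1 (O); from ...O/..X. depth 6

PV length from [...O/..X.]: 5 plies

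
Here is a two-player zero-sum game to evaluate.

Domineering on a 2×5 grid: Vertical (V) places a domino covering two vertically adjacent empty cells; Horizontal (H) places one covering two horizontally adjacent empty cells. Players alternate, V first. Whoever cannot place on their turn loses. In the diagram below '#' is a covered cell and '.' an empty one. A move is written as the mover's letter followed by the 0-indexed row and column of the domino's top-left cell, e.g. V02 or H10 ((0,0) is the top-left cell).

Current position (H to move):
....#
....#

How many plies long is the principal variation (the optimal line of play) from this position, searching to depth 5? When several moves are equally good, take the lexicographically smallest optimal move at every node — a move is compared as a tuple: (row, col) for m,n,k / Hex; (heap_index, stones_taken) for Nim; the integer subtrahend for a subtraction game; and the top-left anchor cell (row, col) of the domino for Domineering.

[....#/....#] H move#1: H00:-1/##..#/....#, H01:+1/.##.#/....#*, H02:-1/..###/....#, H10:-1/....#/##..#, H11:+1/....#/.##.#, H12:-1/....#/..###
[.##.#/....#] V move#2: V00:-1/###.#/#...#*, V03:-1/.####/...##
[###.#/#...#] H move#3: H11:-1/###.#/###.#, H12:+1/###.#/#.###*
[###.#/#.###] end (terminal -1, V#4); searched ....#/....# to 5

PV length from [....#/....#]: 3 plies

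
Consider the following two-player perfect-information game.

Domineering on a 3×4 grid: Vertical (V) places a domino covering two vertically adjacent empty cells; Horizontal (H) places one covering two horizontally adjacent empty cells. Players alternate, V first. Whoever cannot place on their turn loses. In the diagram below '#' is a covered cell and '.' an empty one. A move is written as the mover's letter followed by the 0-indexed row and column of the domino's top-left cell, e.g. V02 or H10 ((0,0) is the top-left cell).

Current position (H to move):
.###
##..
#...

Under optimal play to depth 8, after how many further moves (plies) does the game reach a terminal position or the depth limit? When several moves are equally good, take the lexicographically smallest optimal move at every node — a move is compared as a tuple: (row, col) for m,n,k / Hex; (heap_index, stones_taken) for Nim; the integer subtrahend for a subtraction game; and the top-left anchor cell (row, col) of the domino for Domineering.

[.###/##../#...] H move#1: H12:+1/.###/####/#...*, H21:-1/.###/##../###., H22:+1/.###/##../#.##
[.###/####/#...] end (terminal -1, V#2); searched .###/##../#... to 8

PV length from [.###/##../#...]: 1 ply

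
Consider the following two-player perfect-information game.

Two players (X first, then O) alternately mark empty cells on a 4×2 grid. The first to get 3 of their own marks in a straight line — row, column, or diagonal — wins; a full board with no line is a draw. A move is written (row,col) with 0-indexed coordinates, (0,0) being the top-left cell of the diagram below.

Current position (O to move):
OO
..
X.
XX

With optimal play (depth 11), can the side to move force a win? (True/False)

[OO/../X./XX] O move#1: (1,0):+0/OO/O./X./XX*, (1,1):-1/OO/.O/X./XX, (2,1):-1/OO/../XO/XX
[OO/O./X./XX] X move#2: (1,1):+0/OO/OX/X./XX*, (2,1):+0/OO/O./XX/XX
[OO/OX/X./XX] O move#3: (2,1):+0/OO/OX/XO/XX*
[OO/OX/XO/XX] end (terminal +0, X#4); searched OO/../X./XX to 11

O winning at [OO/../X./XX]: False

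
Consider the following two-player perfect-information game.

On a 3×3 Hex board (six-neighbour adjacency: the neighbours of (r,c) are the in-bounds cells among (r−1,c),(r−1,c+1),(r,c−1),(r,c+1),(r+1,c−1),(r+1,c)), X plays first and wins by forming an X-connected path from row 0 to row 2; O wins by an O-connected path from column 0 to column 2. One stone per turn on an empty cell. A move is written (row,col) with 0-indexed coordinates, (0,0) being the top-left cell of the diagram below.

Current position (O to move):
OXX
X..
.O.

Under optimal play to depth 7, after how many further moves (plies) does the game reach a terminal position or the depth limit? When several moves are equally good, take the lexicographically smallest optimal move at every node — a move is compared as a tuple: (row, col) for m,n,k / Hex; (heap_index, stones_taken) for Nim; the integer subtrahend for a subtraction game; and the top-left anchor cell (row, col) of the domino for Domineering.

ply 1, O at OXX/X../.O. | (1,1)=-1→OXX/XO./.O.; (1,2)=-1→OXX/X.O/.O.; (2,0)=+1→OXX/X../OO.*; (2,2)=-1→OXX/X../.OO
ply 2, X at OXX/X../OO. | (1,1)=-1→OXX/XX./OO.*; (1,2)=-1→OXX/X.X/OO.; (2,2)=-1→OXX/X../OOX
ply 3, O at OXX/XX./OO. | (1,2)=+1→OXX/XXO/OO.*; (2,2)=+1→OXX/XX./OOO
ply 4: OXX/XXO/OO. is terminal -1 (X); from OXX/X../.O. depth 7

PV length from [OXX/X../.O.]: 3 plies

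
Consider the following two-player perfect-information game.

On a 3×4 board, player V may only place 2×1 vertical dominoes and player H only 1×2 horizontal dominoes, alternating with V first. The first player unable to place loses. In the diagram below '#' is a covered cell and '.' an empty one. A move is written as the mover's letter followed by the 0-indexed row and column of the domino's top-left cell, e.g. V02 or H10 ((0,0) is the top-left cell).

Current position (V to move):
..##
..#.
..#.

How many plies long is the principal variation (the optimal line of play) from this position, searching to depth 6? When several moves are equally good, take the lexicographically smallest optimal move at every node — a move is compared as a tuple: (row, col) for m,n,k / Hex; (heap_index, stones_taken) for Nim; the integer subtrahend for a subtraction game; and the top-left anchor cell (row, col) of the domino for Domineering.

PV length from [..##/..#./..#.]: 3 plies

ply 1, V at ..##/..#./..#. | V00=+1→#.##/#.#./..#.*; V01=+1→.###/.##./..#.; V10=+1→..##/#.#./#.#.; V11=+1→..##/.##./.##.; V13=-1→..##/..##/..##
ply 2, H at #.##/#.#./..#. | H20=-1→#.##/#.#./###.*
ply 3, V at #.##/#.#./###. | V01=+1→####/###./###.*; V13=+1→#.##/#.##/####
ply 4: ####/###./###. is terminal -1 (H); from ..##/..#./..#. depth 6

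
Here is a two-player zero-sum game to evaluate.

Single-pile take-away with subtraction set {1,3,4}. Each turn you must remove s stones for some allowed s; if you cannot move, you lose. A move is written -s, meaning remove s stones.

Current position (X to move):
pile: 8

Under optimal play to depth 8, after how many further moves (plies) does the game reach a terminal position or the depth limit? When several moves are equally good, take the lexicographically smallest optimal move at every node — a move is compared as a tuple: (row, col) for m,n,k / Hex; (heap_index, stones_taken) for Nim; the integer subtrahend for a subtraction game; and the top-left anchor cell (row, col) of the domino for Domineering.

[8] X move#1: -1:+1/7*, -3:-1/5, -4:-1/4
[7] O move#2: -1:-1/6*, -3:-1/4, -4:-1/3
[6] X move#3: -1:-1/5, -3:-1/3, -4:+1/2*
[2] O move#4: -1:-1/1*
[1] X move#5: -1:+1/0*
[0] end (terminal -1, O#6); searched 8 to 8

PV length from [8]: 5 plies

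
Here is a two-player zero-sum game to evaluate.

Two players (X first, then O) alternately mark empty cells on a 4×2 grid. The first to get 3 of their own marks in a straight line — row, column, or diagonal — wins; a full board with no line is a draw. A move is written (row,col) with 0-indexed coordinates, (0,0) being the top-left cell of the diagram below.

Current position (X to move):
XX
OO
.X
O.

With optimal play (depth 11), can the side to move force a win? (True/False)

[XX/OO/.X/O.] X move#1: (2,0):+0/XX/OO/XX/O.*, (3,1):-1/XX/OO/.X/OX
[XX/OO/XX/O.] O move#2: (3,1):+0/XX/OO/XX/OO*
[XX/OO/XX/OO] end (terminal +0, X#3); searched XX/OO/.X/O. to 11

X winning at [XX/OO/.X/O.]: False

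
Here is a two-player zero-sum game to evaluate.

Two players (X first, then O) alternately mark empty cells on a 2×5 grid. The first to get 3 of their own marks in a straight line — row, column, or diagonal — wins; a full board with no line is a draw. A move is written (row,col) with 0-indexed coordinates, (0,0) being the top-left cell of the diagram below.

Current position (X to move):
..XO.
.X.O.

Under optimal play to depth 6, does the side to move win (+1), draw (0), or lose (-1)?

[..XO./.X.O.] X move#1: (0,0):+0/X.XO./.X.O.*, (0,1):+0/.XXO./.X.O., (0,4):+0/..XOX/.X.O., (1,0):+0/..XO./XX.O., (1,2):+0/..XO./.XXO., (1,4):+0/..XO./.X.OX
[X.XO./.X.O.] O move#2: (0,1):+0/XOXO./.X.O.*, (0,4):-1/X.XOO/.X.O., (1,0):-1/X.XO./OX.O., (1,2):-1/X.XO./.XOO., (1,4):-1/X.XO./.X.OO
[XOXO./.X.O.] X move#3: (0,4):+0/XOXOX/.X.O.*, (1,0):+0/XOXO./XX.O., (1,2):+0/XOXO./.XXO., (1,4):+0/XOXO./.X.OX
[XOXOX/.X.O.] O move#4: (1,0):+0/XOXOX/OX.O.*, (1,2):+0/XOXOX/.XOO., (1,4):+0/XOXOX/.X.OO
[XOXOX/OX.O.] X move#5: (1,2):+0/XOXOX/OXXO.*, (1,4):+0/XOXOX/OX.OX
[XOXOX/OXXO.] O move#6: (1,4):+0/XOXOX/OXXOO*
[XOXOX/OXXOO] end (terminal +0, X#7); searched ..XO./.X.O. to 6

value(..XO./.X.O., X) = 0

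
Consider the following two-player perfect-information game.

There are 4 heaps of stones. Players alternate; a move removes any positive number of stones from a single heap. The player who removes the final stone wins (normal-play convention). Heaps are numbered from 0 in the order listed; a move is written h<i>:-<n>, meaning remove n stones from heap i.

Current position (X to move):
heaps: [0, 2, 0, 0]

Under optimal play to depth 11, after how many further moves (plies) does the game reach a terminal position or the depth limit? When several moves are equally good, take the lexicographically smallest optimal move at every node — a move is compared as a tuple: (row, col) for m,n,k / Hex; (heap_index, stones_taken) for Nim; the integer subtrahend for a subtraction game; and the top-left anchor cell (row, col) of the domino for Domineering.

[(0,2,0,0)] X move#1: h1:-1:-1/(0,1,0,0), h1:-2:+1/(0,0,0,0)*
[(0,0,0,0)] end (terminal -1, O#2); searched (0,2,0,0) to 11

PV length from [(0,2,0,0)]: 1 ply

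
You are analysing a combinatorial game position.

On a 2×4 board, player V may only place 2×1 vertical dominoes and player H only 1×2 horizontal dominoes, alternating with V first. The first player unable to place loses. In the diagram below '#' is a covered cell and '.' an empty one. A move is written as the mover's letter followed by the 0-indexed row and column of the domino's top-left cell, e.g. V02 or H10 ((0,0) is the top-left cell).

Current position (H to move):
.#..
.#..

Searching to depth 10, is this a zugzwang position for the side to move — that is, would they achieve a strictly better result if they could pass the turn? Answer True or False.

ply 1, H at .#../.#.. | H02=+1→.###/.#..*; H12=+1→.#../.###
ply 2, V at .###/.#.. | V00=-1→####/##..*
ply 3, H at ####/##.. | H12=+1→####/####*
ply 4: ####/#### is terminal -1 (V); from .#../.#.. depth 10
if H skipped the turn, V would face:
~ ply 1, V at .#../.#.. | V00=-1→##../##..; V02=+1→.##./.##.*; V03=+1→.#.#/.#.#
~ ply 2: .##./.##. is terminal -1 (H); from .#../.#.. depth 10
compare (H): move=+1 vs pass=-1

zugzwang(.#../.#.., H) = False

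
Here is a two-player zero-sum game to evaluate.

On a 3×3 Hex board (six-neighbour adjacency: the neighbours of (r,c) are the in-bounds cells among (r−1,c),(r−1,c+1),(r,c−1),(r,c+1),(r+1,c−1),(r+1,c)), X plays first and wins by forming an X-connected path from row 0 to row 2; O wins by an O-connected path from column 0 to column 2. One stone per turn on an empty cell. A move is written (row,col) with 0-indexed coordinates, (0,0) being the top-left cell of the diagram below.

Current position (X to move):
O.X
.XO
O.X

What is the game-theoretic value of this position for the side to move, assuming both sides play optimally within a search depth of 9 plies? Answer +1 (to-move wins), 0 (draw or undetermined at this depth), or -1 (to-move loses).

value(O.X/.XO/O.X, X) = +1

p1 X@[O.X/.XO/O.X]: (0,1)[OXX/.XO/O.X]-1 (1,0)[O.X/XXO/O.X]-1 (2,1)[O.X/.XO/OXX]+1*
p2 O@[O.X/.XO/OXX] terminal -1; root [O.X/.XO/O.X] d9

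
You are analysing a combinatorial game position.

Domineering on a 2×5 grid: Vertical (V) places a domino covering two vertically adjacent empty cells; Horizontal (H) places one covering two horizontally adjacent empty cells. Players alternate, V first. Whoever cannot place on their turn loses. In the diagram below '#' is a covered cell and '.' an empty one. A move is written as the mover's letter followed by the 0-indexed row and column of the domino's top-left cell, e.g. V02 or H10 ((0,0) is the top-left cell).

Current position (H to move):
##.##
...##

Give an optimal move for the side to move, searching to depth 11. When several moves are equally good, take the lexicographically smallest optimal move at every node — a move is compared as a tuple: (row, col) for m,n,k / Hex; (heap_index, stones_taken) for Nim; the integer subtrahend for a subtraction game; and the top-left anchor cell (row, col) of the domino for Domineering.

H's best at [##.##/...##]: H11

p1 H@[##.##/...##]: H10[##.##/##.##]-1 H11[##.##/.####]+1*
p2 V@[##.##/.####] terminal -1; root [##.##/...##] d11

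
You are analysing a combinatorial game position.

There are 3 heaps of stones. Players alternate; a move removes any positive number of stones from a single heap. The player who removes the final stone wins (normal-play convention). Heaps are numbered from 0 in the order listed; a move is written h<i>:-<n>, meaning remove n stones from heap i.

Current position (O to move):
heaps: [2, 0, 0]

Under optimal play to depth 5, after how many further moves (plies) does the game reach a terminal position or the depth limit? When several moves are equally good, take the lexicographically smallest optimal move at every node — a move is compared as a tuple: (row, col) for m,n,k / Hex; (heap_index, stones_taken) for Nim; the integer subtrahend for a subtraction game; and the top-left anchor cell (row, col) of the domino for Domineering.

PV length from [(2,0,0)]: 1 ply

[(2,0,0)] O move#1: h0:-1:-1/(1,0,0), h0:-2:+1/(0,0,0)*
[(0,0,0)] end (terminal -1, X#2); searched (2,0,0) to 5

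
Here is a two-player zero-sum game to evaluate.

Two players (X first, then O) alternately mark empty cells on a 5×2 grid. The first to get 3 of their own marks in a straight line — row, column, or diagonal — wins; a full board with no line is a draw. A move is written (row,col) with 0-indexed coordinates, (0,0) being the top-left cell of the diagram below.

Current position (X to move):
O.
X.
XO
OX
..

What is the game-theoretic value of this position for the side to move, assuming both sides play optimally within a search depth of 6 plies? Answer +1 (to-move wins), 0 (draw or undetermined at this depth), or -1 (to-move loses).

p1 X@[O./X./XO/OX/..]: (0,1)[OX/X./XO/OX/..]+0* (1,1)[O./XX/XO/OX/..]+0 (4,0)[O./X./XO/OX/X.]+0 (4,1)[O./X./XO/OX/.X]+0
p2 O@[OX/X./XO/OX/..]: (1,1)[OX/XO/XO/OX/..]+0* (4,0)[OX/X./XO/OX/O.]+0 (4,1)[OX/X./XO/OX/.O]+0
p3 X@[OX/XO/XO/OX/..]: (4,0)[OX/XO/XO/OX/X.]+0* (4,1)[OX/XO/XO/OX/.X]+0
p4 O@[OX/XO/XO/OX/X.]: (4,1)[OX/XO/XO/OX/XO]+0*
p5 X@[OX/XO/XO/OX/XO] terminal +0; root [O./X./XO/OX/..] d6

value(O./X./XO/OX/.., X) = 0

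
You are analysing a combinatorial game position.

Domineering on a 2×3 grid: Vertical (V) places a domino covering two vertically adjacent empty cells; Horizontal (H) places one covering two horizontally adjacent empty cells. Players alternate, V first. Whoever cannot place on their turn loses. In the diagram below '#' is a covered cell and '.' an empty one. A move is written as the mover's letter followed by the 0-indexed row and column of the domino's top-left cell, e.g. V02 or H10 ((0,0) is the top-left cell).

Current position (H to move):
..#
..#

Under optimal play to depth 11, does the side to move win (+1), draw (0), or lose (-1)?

value(..#/..#, H) = +1

[..#/..#] H move#1: H00:+1/###/..#*, H10:+1/..#/###
[###/..#] end (terminal -1, V#2); searched ..#/..# to 11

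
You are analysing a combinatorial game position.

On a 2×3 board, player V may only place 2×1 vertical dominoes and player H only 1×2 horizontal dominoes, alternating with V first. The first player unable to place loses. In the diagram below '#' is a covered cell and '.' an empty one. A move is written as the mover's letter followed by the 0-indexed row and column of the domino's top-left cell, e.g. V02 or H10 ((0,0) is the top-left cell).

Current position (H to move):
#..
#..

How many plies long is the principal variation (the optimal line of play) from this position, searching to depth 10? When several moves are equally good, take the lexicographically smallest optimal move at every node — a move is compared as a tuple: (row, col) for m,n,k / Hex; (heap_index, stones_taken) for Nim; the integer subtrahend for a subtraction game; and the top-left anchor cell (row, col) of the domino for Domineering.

PV length from [#../#..]: 1 ply

[#../#..] H move#1: H01:+1/###/#..*, H11:+1/#../###
[###/#..] end (terminal -1, V#2); searched #../#.. to 10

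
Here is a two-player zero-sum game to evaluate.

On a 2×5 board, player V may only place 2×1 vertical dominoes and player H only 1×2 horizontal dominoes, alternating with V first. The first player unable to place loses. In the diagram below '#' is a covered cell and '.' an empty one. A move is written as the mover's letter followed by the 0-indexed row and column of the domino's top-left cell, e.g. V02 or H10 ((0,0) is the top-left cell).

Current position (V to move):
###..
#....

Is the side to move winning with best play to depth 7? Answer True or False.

V winning at [###../#....]: True

[###../#....] V move#1: V03:+1/####./#..#.*, V04:-1/###.#/#...#
[####./#..#.] H move#2: H11:-1/####./####.*
[####./####.] V move#3: V04:+1/#####/#####*
[#####/#####] end (terminal -1, H#4); searched ###../#.... to 7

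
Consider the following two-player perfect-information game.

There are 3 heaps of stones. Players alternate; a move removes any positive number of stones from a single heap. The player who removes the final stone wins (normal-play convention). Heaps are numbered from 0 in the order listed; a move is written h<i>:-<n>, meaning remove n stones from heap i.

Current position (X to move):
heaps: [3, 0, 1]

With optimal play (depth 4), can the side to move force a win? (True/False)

[(3,0,1)] X move#1: h0:-1:-1/(2,0,1), h0:-2:+1/(1,0,1)*, h0:-3:-1/(0,0,1), h2:-1:-1/(3,0,0)
[(1,0,1)] O move#2: h0:-1:-1/(0,0,1)*, h2:-1:-1/(1,0,0)
[(0,0,1)] X move#3: h2:-1:+1/(0,0,0)*
[(0,0,0)] end (terminal -1, O#4); searched (3,0,1) to 4

X winning at [(3,0,1)]: True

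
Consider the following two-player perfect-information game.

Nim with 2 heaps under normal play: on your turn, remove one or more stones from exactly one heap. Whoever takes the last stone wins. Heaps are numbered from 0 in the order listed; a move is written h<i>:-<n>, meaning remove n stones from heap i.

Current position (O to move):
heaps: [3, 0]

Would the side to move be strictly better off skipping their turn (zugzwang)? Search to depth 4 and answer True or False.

ply 1, O at (3,0) | h0:-1=-1→(2,0); h0:-2=-1→(1,0); h0:-3=+1→(0,0)*
ply 2: (0,0) is terminal -1 (X); from (3,0) depth 4
if O skipped the turn, X would face:
~ ply 1, X at (3,0) | h0:-1=-1→(2,0); h0:-2=-1→(1,0); h0:-3=+1→(0,0)*
~ ply 2: (0,0) is terminal -1 (O); from (3,0) depth 4
compare (O): move=+1 vs pass=-1

zugzwang((3,0), O) = False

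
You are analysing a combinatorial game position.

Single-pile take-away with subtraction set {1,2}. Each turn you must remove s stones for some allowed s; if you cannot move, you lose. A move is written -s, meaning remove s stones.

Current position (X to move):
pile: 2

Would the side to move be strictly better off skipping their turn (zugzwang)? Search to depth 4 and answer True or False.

zugzwang(2, X) = False

ply 1, X at 2 | -1=-1→1; -2=+1→0*
ply 2: 0 is terminal -1 (O); from 2 depth 4
if X skipped the turn, O would face:
~ ply 1, O at 2 | -1=-1→1; -2=+1→0*
~ ply 2: 0 is terminal -1 (X); from 2 depth 4
compare (X): move=+1 vs pass=-1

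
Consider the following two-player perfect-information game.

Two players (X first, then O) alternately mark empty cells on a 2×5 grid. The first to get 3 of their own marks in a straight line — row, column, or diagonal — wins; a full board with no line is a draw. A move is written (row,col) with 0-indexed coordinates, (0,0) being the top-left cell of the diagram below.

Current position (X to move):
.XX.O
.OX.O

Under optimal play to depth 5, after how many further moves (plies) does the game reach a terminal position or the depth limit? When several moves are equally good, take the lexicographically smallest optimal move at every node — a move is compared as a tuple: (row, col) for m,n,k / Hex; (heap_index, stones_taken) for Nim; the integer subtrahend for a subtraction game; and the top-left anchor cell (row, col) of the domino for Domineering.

PV length from [.XX.O/.OX.O]: 1 ply

p1 X@[.XX.O/.OX.O]: (0,0)[XXX.O/.OX.O]+1* (0,3)[.XXXO/.OX.O]+1 (1,0)[.XX.O/XOX.O]+1 (1,3)[.XX.O/.OXXO]+1
p2 O@[XXX.O/.OX.O] terminal -1; root [.XX.O/.OX.O] d5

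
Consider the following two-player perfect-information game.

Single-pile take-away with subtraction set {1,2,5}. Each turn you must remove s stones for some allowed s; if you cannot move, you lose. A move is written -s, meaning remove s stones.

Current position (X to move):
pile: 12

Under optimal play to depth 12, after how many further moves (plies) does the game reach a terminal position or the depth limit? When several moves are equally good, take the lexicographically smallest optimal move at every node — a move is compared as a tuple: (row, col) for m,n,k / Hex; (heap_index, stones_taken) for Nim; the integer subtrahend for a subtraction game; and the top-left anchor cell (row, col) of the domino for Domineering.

PV length from [12]: 8 plies

p1 X@[12]: -1[11]-1* -2[10]-1 -5[7]-1
p2 O@[11]: -1[10]-1 -2[9]+1* -5[6]+1
p3 X@[9]: -1[8]-1* -2[7]-1 -5[4]-1
p4 O@[8]: -1[7]-1 -2[6]+1* -5[3]+1
p5 X@[6]: -1[5]-1* -2[4]-1 -5[1]-1
p6 O@[5]: -1[4]-1 -2[3]+1* -5[0]+1
p7 X@[3]: -1[2]-1* -2[1]-1
p8 O@[2]: -1[1]-1 -2[0]+1*
p9 X@[0] terminal -1; root [12] d12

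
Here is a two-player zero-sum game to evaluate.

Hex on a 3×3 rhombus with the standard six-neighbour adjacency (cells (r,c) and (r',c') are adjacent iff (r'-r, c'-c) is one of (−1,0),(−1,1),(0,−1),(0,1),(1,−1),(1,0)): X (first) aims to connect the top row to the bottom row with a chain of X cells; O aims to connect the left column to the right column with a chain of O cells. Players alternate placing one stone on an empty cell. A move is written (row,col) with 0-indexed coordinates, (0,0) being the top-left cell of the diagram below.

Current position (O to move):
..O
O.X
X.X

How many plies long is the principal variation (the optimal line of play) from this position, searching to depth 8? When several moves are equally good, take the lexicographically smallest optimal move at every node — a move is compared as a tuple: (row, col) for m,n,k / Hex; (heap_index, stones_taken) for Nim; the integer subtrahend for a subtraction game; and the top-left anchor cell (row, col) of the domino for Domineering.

ply 1, O at ..O/O.X/X.X | (0,0)=+1→O.O/O.X/X.X*; (0,1)=+1→.OO/O.X/X.X; (1,1)=+1→..O/OOX/X.X; (2,1)=+1→..O/O.X/XOX
ply 2, X at O.O/O.X/X.X | (0,1)=-1→OXO/O.X/X.X*; (1,1)=-1→O.O/OXX/X.X; (2,1)=-1→O.O/O.X/XXX
ply 3, O at OXO/O.X/X.X | (1,1)=+1→OXO/OOX/X.X*; (2,1)=-1→OXO/O.X/XOX
ply 4: OXO/OOX/X.X is terminal -1 (X); from ..O/O.X/X.X depth 8

PV length from [..O/O.X/X.X]: 3 plies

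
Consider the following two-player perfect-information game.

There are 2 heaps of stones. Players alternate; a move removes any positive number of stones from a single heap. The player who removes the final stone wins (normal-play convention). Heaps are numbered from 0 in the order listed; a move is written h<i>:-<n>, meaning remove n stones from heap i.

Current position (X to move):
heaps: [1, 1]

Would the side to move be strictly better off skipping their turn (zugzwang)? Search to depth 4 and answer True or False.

ply 1, X at (1,1) | h0:-1=-1→(0,1)*; h1:-1=-1→(1,0)
ply 2, O at (0,1) | h1:-1=+1→(0,0)*
ply 3: (0,0) is terminal -1 (X); from (1,1) depth 4
if X skipped the turn, O would face:
~ ply 1, O at (1,1) | h0:-1=-1→(0,1)*; h1:-1=-1→(1,0)
~ ply 2, X at (0,1) | h1:-1=+1→(0,0)*
~ ply 3: (0,0) is terminal -1 (O); from (1,1) depth 4
compare (X): move=-1 vs pass=+1

zugzwang((1,1), X) = True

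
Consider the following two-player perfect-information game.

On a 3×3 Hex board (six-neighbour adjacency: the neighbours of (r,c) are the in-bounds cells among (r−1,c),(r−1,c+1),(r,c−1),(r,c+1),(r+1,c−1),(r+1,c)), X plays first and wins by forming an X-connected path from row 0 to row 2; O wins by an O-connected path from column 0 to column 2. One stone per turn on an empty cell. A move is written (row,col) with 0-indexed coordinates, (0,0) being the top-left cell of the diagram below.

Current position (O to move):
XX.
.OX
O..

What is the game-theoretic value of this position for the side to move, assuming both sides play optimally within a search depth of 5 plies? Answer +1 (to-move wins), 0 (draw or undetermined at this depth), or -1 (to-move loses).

value(XX./.OX/O.., O) = +1

ply 1, O at XX./.OX/O.. | (0,2)=+1→XXO/.OX/O..*; (1,0)=-1→XX./OOX/O..; (2,1)=+1→XX./.OX/OO.; (2,2)=+1→XX./.OX/O.O
ply 2: XXO/.OX/O.. is terminal -1 (X); from XX./.OX/O.. depth 5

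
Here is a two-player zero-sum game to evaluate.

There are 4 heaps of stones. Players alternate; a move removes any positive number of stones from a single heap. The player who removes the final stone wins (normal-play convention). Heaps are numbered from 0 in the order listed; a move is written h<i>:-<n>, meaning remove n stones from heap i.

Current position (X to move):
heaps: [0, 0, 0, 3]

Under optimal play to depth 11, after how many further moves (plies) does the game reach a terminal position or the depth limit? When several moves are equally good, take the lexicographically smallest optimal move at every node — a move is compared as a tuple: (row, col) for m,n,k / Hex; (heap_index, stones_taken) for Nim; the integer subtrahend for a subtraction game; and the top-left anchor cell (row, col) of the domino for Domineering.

p1 X@[(0,0,0,3)]: h3:-1[(0,0,0,2)]-1 h3:-2[(0,0,0,1)]-1 h3:-3[(0,0,0,0)]+1*
p2 O@[(0,0,0,0)] terminal -1; root [(0,0,0,3)] d11

PV length from [(0,0,0,3)]: 1 ply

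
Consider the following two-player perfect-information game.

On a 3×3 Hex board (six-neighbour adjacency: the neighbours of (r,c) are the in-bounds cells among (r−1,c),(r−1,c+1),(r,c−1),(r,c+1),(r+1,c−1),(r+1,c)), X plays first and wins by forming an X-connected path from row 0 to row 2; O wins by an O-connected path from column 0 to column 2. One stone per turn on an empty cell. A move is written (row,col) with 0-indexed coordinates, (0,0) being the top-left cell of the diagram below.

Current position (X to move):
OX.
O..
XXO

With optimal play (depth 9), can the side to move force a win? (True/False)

ply 1, X at OX./O../XXO | (0,2)=+1→OXX/O../XXO*; (1,1)=+1→OX./OX./XXO; (1,2)=+1→OX./O.X/XXO
ply 2, O at OXX/O../XXO | (1,1)=-1→OXX/OO./XXO*; (1,2)=-1→OXX/O.O/XXO
ply 3, X at OXX/OO./XXO | (1,2)=+1→OXX/OOX/XXO*
ply 4: OXX/OOX/XXO is terminal -1 (O); from OX./O../XXO depth 9

X winning at [OX./O../XXO]: True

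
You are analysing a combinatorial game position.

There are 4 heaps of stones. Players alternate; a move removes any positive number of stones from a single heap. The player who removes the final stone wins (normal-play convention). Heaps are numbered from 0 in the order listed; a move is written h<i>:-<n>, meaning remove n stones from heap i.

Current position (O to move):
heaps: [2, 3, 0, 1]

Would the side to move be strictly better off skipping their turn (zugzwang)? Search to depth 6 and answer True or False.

zugzwang((2,3,0,1), O) = True

p1 O@[(2,3,0,1)]: h0:-1[(1,3,0,1)]-1* h0:-2[(0,3,0,1)]-1 h1:-1[(2,2,0,1)]-1 h1:-2[(2,1,0,1)]-1 h1:-3[(2,0,0,1)]-1 h3:-1[(2,3,0,0)]-1
p2 X@[(1,3,0,1)]: h0:-1[(0,3,0,1)]-1 h1:-1[(1,2,0,1)]-1 h1:-2[(1,1,0,1)]-1 h1:-3[(1,0,0,1)]+1* h3:-1[(1,3,0,0)]-1
p3 O@[(1,0,0,1)]: h0:-1[(0,0,0,1)]-1* h3:-1[(1,0,0,0)]-1
p4 X@[(0,0,0,1)]: h3:-1[(0,0,0,0)]+1*
p5 O@[(0,0,0,0)] terminal -1; root [(2,3,0,1)] d6
suppose O passes — search the same position with X to move:
pass> p1 X@[(2,3,0,1)]: h0:-1[(1,3,0,1)]-1* h0:-2[(0,3,0,1)]-1 h1:-1[(2,2,0,1)]-1 h1:-2[(2,1,0,1)]-1 h1:-3[(2,0,0,1)]-1 h3:-1[(2,3,0,0)]-1
pass> p2 O@[(1,3,0,1)]: h0:-1[(0,3,0,1)]-1 h1:-1[(1,2,0,1)]-1 h1:-2[(1,1,0,1)]-1 h1:-3[(1,0,0,1)]+1* h3:-1[(1,3,0,0)]-1
pass> p3 X@[(1,0,0,1)]: h0:-1[(0,0,0,1)]-1* h3:-1[(1,0,0,0)]-1
pass> p4 O@[(0,0,0,1)]: h3:-1[(0,0,0,0)]+1*
pass> p5 X@[(0,0,0,0)] terminal -1; root [(2,3,0,1)] d6
for O: play -1, pass +1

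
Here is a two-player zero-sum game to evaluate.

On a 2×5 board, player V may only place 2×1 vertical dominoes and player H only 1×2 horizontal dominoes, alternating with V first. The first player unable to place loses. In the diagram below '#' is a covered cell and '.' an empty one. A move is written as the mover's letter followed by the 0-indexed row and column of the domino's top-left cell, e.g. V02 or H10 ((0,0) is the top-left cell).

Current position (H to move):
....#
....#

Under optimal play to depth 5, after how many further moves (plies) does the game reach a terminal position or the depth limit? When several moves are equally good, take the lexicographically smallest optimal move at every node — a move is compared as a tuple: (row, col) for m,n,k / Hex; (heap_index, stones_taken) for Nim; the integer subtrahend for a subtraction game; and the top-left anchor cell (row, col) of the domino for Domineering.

ply 1, H at ....#/....# | H00=-1→##..#/....#; H01=+1→.##.#/....#*; H02=-1→..###/....#; H10=-1→....#/##..#; H11=+1→....#/.##.#; H12=-1→....#/..###
ply 2, V at .##.#/....# | V00=-1→###.#/#...#*; V03=-1→.####/...##
ply 3, H at ###.#/#...# | H11=-1→###.#/###.#; H12=+1→###.#/#.###*
ply 4: ###.#/#.### is terminal -1 (V); from ....#/....# depth 5

PV length from [....#/....#]: 3 plies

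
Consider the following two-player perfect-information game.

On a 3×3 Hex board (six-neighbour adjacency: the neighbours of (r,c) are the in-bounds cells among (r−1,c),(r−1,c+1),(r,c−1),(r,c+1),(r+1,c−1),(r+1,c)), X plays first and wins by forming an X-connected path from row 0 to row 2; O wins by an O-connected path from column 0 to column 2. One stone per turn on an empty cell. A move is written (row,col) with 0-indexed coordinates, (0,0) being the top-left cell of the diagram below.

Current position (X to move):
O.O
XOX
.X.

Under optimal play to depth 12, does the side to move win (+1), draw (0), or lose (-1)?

[O.O/XOX/.X.] X move#1: (0,1):-1/OXO/XOX/.X.*, (2,0):-1/O.O/XOX/XX., (2,2):-1/O.O/XOX/.XX
[OXO/XOX/.X.] O move#2: (2,0):+1/OXO/XOX/OX.*, (2,2):-1/OXO/XOX/.XO
[OXO/XOX/OX.] end (terminal -1, X#3); searched O.O/XOX/.X. to 12

value(O.O/XOX/.X., X) = -1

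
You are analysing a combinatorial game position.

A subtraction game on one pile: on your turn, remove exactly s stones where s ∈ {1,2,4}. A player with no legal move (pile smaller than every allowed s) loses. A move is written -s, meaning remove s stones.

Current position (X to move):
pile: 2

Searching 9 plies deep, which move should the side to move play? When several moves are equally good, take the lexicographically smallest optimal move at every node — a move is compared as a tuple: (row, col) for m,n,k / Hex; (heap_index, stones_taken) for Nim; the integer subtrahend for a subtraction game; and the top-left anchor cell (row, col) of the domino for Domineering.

X's best at [2]: -2

[2] X move#1: -1:-1/1, -2:+1/0*
[0] end (terminal -1, O#2); searched 2 to 9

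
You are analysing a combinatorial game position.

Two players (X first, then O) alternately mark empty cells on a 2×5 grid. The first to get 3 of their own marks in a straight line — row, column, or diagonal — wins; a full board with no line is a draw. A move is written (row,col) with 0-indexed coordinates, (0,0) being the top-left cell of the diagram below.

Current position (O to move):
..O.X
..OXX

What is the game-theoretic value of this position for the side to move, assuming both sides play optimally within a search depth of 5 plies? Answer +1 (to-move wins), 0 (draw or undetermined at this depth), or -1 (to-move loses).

ply 1, O at ..O.X/..OXX | (0,0)=+0→O.O.X/..OXX; (0,1)=+1→.OO.X/..OXX*; (0,3)=+0→..OOX/..OXX; (1,0)=+1→..O.X/O.OXX; (1,1)=+1→..O.X/.OOXX
ply 2, X at .OO.X/..OXX | (0,0)=-1→XOO.X/..OXX*; (0,3)=-1→.OOXX/..OXX; (1,0)=-1→.OO.X/X.OXX; (1,1)=-1→.OO.X/.XOXX
ply 3, O at XOO.X/..OXX | (0,3)=+1→XOOOX/..OXX*; (1,0)=+1→XOO.X/O.OXX; (1,1)=+1→XOO.X/.OOXX
ply 4: XOOOX/..OXX is terminal -1 (X); from ..O.X/..OXX depth 5

value(..O.X/..OXX, O) = +1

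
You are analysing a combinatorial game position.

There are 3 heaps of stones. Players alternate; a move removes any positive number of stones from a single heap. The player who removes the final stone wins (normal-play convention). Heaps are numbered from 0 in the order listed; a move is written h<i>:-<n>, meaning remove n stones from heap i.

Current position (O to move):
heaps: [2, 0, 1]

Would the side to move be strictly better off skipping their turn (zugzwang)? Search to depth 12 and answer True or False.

zugzwang((2,0,1), O) = False

ply 1, O at (2,0,1) | h0:-1=+1→(1,0,1)*; h0:-2=-1→(0,0,1); h2:-1=-1→(2,0,0)
ply 2, X at (1,0,1) | h0:-1=-1→(0,0,1)*; h2:-1=-1→(1,0,0)
ply 3, O at (0,0,1) | h2:-1=+1→(0,0,0)*
ply 4: (0,0,0) is terminal -1 (X); from (2,0,1) depth 12
suppose O passes — search the same position with X to move:
pass> ply 1, X at (2,0,1) | h0:-1=+1→(1,0,1)*; h0:-2=-1→(0,0,1); h2:-1=-1→(2,0,0)
pass> ply 2, O at (1,0,1) | h0:-1=-1→(0,0,1)*; h2:-1=-1→(1,0,0)
pass> ply 3, X at (0,0,1) | h2:-1=+1→(0,0,0)*
pass> ply 4: (0,0,0) is terminal -1 (O); from (2,0,1) depth 12
for O: play +1, pass -1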